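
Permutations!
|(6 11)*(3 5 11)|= |(3 5 11 6)|= 4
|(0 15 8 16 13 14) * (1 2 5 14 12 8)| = |(0 15 1 2 5 14)(8 16 13 12)| = 12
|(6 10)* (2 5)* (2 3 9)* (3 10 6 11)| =|(2 5 10 11 3 9)| =6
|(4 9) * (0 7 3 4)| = |(0 7 3 4 9)| = 5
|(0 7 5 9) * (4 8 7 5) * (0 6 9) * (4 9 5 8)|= 6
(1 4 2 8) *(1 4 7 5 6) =(1 7 5 6)(2 8 4) =[0, 7, 8, 3, 2, 6, 1, 5, 4]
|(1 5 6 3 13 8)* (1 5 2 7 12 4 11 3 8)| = 24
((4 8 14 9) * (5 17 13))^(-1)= (4 9 14 8)(5 13 17)= [0, 1, 2, 3, 9, 13, 6, 7, 4, 14, 10, 11, 12, 17, 8, 15, 16, 5]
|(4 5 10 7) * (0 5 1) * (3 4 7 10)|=|(10)(0 5 3 4 1)|=5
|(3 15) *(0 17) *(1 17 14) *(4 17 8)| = |(0 14 1 8 4 17)(3 15)| = 6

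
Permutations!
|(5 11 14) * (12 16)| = |(5 11 14)(12 16)| = 6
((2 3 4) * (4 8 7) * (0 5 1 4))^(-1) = [7, 5, 4, 2, 1, 0, 6, 8, 3] = (0 7 8 3 2 4 1 5)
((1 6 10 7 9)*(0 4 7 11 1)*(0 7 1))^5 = [11, 4, 2, 3, 0, 5, 1, 9, 8, 7, 6, 10] = (0 11 10 6 1 4)(7 9)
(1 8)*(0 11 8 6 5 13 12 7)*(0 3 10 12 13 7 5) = [11, 6, 2, 10, 4, 7, 0, 3, 1, 9, 12, 8, 5, 13] = (13)(0 11 8 1 6)(3 10 12 5 7)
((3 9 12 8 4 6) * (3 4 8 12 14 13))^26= (3 14)(9 13)= [0, 1, 2, 14, 4, 5, 6, 7, 8, 13, 10, 11, 12, 9, 3]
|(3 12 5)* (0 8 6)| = 3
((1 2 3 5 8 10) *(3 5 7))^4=[0, 10, 1, 3, 4, 2, 6, 7, 5, 9, 8]=(1 10 8 5 2)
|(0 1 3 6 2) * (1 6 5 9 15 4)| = 6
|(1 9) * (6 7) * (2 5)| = |(1 9)(2 5)(6 7)| = 2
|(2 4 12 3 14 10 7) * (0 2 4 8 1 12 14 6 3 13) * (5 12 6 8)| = |(0 2 5 12 13)(1 6 3 8)(4 14 10 7)| = 20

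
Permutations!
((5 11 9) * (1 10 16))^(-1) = (1 16 10)(5 9 11) = [0, 16, 2, 3, 4, 9, 6, 7, 8, 11, 1, 5, 12, 13, 14, 15, 10]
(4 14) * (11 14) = (4 11 14) = [0, 1, 2, 3, 11, 5, 6, 7, 8, 9, 10, 14, 12, 13, 4]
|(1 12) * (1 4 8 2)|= 5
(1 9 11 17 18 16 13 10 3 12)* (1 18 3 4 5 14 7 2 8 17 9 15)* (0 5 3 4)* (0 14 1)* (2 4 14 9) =(0 5 1 15)(2 8 17 14 7 4 3 12 18 16 13 10 9 11) =[5, 15, 8, 12, 3, 1, 6, 4, 17, 11, 9, 2, 18, 10, 7, 0, 13, 14, 16]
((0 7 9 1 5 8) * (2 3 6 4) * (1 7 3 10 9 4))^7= (0 3 6 1 5 8)(2 9 4 10 7)= [3, 5, 9, 6, 10, 8, 1, 2, 0, 4, 7]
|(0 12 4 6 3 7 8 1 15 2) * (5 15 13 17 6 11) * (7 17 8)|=21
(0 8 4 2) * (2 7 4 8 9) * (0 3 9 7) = (0 7 4)(2 3 9) = [7, 1, 3, 9, 0, 5, 6, 4, 8, 2]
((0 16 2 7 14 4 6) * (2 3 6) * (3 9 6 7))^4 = (16)(2 4 14 7 3) = [0, 1, 4, 2, 14, 5, 6, 3, 8, 9, 10, 11, 12, 13, 7, 15, 16]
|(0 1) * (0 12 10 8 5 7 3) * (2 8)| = |(0 1 12 10 2 8 5 7 3)| = 9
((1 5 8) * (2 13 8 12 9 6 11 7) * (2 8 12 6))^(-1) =(1 8 7 11 6 5)(2 9 12 13) =[0, 8, 9, 3, 4, 1, 5, 11, 7, 12, 10, 6, 13, 2]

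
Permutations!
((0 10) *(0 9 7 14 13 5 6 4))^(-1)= (0 4 6 5 13 14 7 9 10)= [4, 1, 2, 3, 6, 13, 5, 9, 8, 10, 0, 11, 12, 14, 7]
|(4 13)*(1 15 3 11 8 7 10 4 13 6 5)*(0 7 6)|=|(0 7 10 4)(1 15 3 11 8 6 5)|=28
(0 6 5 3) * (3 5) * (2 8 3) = (0 6 2 8 3) = [6, 1, 8, 0, 4, 5, 2, 7, 3]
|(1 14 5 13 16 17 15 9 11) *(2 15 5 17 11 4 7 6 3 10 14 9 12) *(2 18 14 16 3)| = 17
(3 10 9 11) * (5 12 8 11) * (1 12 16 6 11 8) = (1 12)(3 10 9 5 16 6 11) = [0, 12, 2, 10, 4, 16, 11, 7, 8, 5, 9, 3, 1, 13, 14, 15, 6]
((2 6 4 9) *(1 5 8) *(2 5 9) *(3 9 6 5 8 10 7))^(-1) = [0, 8, 4, 7, 6, 2, 1, 10, 9, 3, 5] = (1 8 9 3 7 10 5 2 4 6)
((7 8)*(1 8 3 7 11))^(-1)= (1 11 8)(3 7)= [0, 11, 2, 7, 4, 5, 6, 3, 1, 9, 10, 8]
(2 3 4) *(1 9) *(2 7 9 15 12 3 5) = (1 15 12 3 4 7 9)(2 5) = [0, 15, 5, 4, 7, 2, 6, 9, 8, 1, 10, 11, 3, 13, 14, 12]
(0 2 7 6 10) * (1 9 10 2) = (0 1 9 10)(2 7 6) = [1, 9, 7, 3, 4, 5, 2, 6, 8, 10, 0]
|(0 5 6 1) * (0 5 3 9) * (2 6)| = 12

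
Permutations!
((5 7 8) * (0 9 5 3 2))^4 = (0 8 9 3 5 2 7) = [8, 1, 7, 5, 4, 2, 6, 0, 9, 3]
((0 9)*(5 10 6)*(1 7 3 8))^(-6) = [0, 3, 2, 1, 4, 5, 6, 8, 7, 9, 10] = (10)(1 3)(7 8)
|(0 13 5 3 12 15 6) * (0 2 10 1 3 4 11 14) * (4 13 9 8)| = 42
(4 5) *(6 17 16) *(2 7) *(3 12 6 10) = (2 7)(3 12 6 17 16 10)(4 5) = [0, 1, 7, 12, 5, 4, 17, 2, 8, 9, 3, 11, 6, 13, 14, 15, 10, 16]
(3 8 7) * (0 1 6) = (0 1 6)(3 8 7) = [1, 6, 2, 8, 4, 5, 0, 3, 7]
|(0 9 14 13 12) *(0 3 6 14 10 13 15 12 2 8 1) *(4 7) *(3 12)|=|(0 9 10 13 2 8 1)(3 6 14 15)(4 7)|=28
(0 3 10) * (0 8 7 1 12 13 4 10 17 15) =(0 3 17 15)(1 12 13 4 10 8 7) =[3, 12, 2, 17, 10, 5, 6, 1, 7, 9, 8, 11, 13, 4, 14, 0, 16, 15]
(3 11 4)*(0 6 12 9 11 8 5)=(0 6 12 9 11 4 3 8 5)=[6, 1, 2, 8, 3, 0, 12, 7, 5, 11, 10, 4, 9]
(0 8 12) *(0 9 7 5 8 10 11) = (0 10 11)(5 8 12 9 7) = [10, 1, 2, 3, 4, 8, 6, 5, 12, 7, 11, 0, 9]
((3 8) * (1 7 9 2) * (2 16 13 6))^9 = (1 9 13 2 7 16 6)(3 8) = [0, 9, 7, 8, 4, 5, 1, 16, 3, 13, 10, 11, 12, 2, 14, 15, 6]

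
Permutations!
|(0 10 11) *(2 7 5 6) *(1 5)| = 15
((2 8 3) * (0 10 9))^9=(10)=[0, 1, 2, 3, 4, 5, 6, 7, 8, 9, 10]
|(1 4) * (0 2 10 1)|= 5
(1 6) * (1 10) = (1 6 10) = [0, 6, 2, 3, 4, 5, 10, 7, 8, 9, 1]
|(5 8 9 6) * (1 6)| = 5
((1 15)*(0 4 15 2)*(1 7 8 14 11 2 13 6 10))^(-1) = [2, 10, 11, 3, 0, 5, 13, 15, 7, 9, 6, 14, 12, 1, 8, 4] = (0 2 11 14 8 7 15 4)(1 10 6 13)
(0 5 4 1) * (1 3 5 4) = (0 4 3 5 1) = [4, 0, 2, 5, 3, 1]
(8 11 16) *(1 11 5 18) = [0, 11, 2, 3, 4, 18, 6, 7, 5, 9, 10, 16, 12, 13, 14, 15, 8, 17, 1] = (1 11 16 8 5 18)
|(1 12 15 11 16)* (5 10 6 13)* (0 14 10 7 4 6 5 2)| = 45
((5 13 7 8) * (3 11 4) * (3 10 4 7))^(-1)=(3 13 5 8 7 11)(4 10)=[0, 1, 2, 13, 10, 8, 6, 11, 7, 9, 4, 3, 12, 5]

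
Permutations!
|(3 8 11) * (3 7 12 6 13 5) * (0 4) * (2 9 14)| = 24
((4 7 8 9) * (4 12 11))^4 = (4 12 8)(7 11 9) = [0, 1, 2, 3, 12, 5, 6, 11, 4, 7, 10, 9, 8]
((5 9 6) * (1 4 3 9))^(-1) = (1 5 6 9 3 4) = [0, 5, 2, 4, 1, 6, 9, 7, 8, 3]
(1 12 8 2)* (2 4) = (1 12 8 4 2) = [0, 12, 1, 3, 2, 5, 6, 7, 4, 9, 10, 11, 8]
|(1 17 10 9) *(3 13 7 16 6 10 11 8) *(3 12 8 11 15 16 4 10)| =22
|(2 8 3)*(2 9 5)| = |(2 8 3 9 5)| = 5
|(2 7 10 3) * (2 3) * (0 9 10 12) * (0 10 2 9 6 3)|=|(0 6 3)(2 7 12 10 9)|=15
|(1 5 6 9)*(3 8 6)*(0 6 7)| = |(0 6 9 1 5 3 8 7)| = 8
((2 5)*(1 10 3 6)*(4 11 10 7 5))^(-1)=(1 6 3 10 11 4 2 5 7)=[0, 6, 5, 10, 2, 7, 3, 1, 8, 9, 11, 4]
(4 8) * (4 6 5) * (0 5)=(0 5 4 8 6)=[5, 1, 2, 3, 8, 4, 0, 7, 6]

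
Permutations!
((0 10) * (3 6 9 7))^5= [10, 1, 2, 6, 4, 5, 9, 3, 8, 7, 0]= (0 10)(3 6 9 7)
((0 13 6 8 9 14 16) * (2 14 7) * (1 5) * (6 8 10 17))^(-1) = (0 16 14 2 7 9 8 13)(1 5)(6 17 10) = [16, 5, 7, 3, 4, 1, 17, 9, 13, 8, 6, 11, 12, 0, 2, 15, 14, 10]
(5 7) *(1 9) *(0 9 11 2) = (0 9 1 11 2)(5 7) = [9, 11, 0, 3, 4, 7, 6, 5, 8, 1, 10, 2]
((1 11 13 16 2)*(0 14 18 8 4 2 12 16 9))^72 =(0 18 4 1 13)(2 11 9 14 8) =[18, 13, 11, 3, 1, 5, 6, 7, 2, 14, 10, 9, 12, 0, 8, 15, 16, 17, 4]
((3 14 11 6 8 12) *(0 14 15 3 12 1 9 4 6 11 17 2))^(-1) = (0 2 17 14)(1 8 6 4 9)(3 15) = [2, 8, 17, 15, 9, 5, 4, 7, 6, 1, 10, 11, 12, 13, 0, 3, 16, 14]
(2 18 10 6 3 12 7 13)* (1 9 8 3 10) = [0, 9, 18, 12, 4, 5, 10, 13, 3, 8, 6, 11, 7, 2, 14, 15, 16, 17, 1] = (1 9 8 3 12 7 13 2 18)(6 10)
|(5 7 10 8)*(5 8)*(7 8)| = |(5 8 7 10)| = 4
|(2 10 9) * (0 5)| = 6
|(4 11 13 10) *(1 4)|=5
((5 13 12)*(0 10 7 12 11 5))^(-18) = (13)(0 7)(10 12) = [7, 1, 2, 3, 4, 5, 6, 0, 8, 9, 12, 11, 10, 13]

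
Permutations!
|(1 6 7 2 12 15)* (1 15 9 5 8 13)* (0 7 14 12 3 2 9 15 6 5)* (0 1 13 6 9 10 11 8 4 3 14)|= |(0 7 10 11 8 6)(1 5 4 3 2 14 12 15 9)|= 18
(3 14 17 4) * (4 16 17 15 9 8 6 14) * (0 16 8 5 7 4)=(0 16 17 8 6 14 15 9 5 7 4 3)=[16, 1, 2, 0, 3, 7, 14, 4, 6, 5, 10, 11, 12, 13, 15, 9, 17, 8]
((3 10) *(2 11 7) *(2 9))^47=(2 9 7 11)(3 10)=[0, 1, 9, 10, 4, 5, 6, 11, 8, 7, 3, 2]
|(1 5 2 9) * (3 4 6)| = |(1 5 2 9)(3 4 6)| = 12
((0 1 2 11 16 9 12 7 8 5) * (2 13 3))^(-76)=(0 12 2)(1 7 11)(3 5 9)(8 16 13)=[12, 7, 0, 5, 4, 9, 6, 11, 16, 3, 10, 1, 2, 8, 14, 15, 13]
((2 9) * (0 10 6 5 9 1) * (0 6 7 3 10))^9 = (10)(1 2 9 5 6) = [0, 2, 9, 3, 4, 6, 1, 7, 8, 5, 10]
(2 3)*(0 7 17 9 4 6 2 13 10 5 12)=[7, 1, 3, 13, 6, 12, 2, 17, 8, 4, 5, 11, 0, 10, 14, 15, 16, 9]=(0 7 17 9 4 6 2 3 13 10 5 12)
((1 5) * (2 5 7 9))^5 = [0, 1, 2, 3, 4, 5, 6, 7, 8, 9] = (9)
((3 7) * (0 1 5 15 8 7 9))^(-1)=(0 9 3 7 8 15 5 1)=[9, 0, 2, 7, 4, 1, 6, 8, 15, 3, 10, 11, 12, 13, 14, 5]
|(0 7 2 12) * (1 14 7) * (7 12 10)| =12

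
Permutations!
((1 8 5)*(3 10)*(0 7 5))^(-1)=(0 8 1 5 7)(3 10)=[8, 5, 2, 10, 4, 7, 6, 0, 1, 9, 3]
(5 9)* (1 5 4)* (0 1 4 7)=[1, 5, 2, 3, 4, 9, 6, 0, 8, 7]=(0 1 5 9 7)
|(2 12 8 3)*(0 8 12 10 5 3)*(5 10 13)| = |(0 8)(2 13 5 3)| = 4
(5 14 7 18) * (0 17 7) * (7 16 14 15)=(0 17 16 14)(5 15 7 18)=[17, 1, 2, 3, 4, 15, 6, 18, 8, 9, 10, 11, 12, 13, 0, 7, 14, 16, 5]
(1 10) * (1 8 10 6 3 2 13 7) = (1 6 3 2 13 7)(8 10) = [0, 6, 13, 2, 4, 5, 3, 1, 10, 9, 8, 11, 12, 7]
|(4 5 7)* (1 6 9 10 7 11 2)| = |(1 6 9 10 7 4 5 11 2)| = 9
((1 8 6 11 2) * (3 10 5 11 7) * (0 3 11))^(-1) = (0 5 10 3)(1 2 11 7 6 8) = [5, 2, 11, 0, 4, 10, 8, 6, 1, 9, 3, 7]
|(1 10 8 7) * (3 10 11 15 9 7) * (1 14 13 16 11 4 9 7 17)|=12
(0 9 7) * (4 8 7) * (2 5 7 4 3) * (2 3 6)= (0 9 6 2 5 7)(4 8)= [9, 1, 5, 3, 8, 7, 2, 0, 4, 6]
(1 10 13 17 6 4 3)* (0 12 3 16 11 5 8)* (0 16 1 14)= (0 12 3 14)(1 10 13 17 6 4)(5 8 16 11)= [12, 10, 2, 14, 1, 8, 4, 7, 16, 9, 13, 5, 3, 17, 0, 15, 11, 6]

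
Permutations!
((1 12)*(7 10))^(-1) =[0, 12, 2, 3, 4, 5, 6, 10, 8, 9, 7, 11, 1] =(1 12)(7 10)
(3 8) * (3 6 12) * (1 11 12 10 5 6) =(1 11 12 3 8)(5 6 10) =[0, 11, 2, 8, 4, 6, 10, 7, 1, 9, 5, 12, 3]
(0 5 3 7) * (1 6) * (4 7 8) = (0 5 3 8 4 7)(1 6) = [5, 6, 2, 8, 7, 3, 1, 0, 4]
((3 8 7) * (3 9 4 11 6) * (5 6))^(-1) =(3 6 5 11 4 9 7 8) =[0, 1, 2, 6, 9, 11, 5, 8, 3, 7, 10, 4]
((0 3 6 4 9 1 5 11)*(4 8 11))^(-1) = (0 11 8 6 3)(1 9 4 5) = [11, 9, 2, 0, 5, 1, 3, 7, 6, 4, 10, 8]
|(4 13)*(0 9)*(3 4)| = 6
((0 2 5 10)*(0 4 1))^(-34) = (0 5 4)(1 2 10) = [5, 2, 10, 3, 0, 4, 6, 7, 8, 9, 1]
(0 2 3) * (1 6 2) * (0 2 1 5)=(0 5)(1 6)(2 3)=[5, 6, 3, 2, 4, 0, 1]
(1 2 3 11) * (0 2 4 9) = (0 2 3 11 1 4 9) = [2, 4, 3, 11, 9, 5, 6, 7, 8, 0, 10, 1]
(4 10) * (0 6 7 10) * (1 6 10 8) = (0 10 4)(1 6 7 8) = [10, 6, 2, 3, 0, 5, 7, 8, 1, 9, 4]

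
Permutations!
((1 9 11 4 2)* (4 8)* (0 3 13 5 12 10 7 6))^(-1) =[6, 2, 4, 0, 8, 13, 7, 10, 11, 1, 12, 9, 5, 3] =(0 6 7 10 12 5 13 3)(1 2 4 8 11 9)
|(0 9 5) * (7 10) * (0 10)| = |(0 9 5 10 7)| = 5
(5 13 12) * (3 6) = [0, 1, 2, 6, 4, 13, 3, 7, 8, 9, 10, 11, 5, 12] = (3 6)(5 13 12)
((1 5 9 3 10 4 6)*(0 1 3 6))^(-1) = [4, 0, 2, 6, 10, 1, 9, 7, 8, 5, 3] = (0 4 10 3 6 9 5 1)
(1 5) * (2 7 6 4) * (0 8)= (0 8)(1 5)(2 7 6 4)= [8, 5, 7, 3, 2, 1, 4, 6, 0]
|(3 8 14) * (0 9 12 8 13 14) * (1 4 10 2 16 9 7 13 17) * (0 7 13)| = |(0 13 14 3 17 1 4 10 2 16 9 12 8 7)| = 14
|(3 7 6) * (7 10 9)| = |(3 10 9 7 6)| = 5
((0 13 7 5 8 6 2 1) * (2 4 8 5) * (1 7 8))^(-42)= (13)= [0, 1, 2, 3, 4, 5, 6, 7, 8, 9, 10, 11, 12, 13]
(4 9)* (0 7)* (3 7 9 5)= (0 9 4 5 3 7)= [9, 1, 2, 7, 5, 3, 6, 0, 8, 4]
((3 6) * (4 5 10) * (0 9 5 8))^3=(0 10)(3 6)(4 9)(5 8)=[10, 1, 2, 6, 9, 8, 3, 7, 5, 4, 0]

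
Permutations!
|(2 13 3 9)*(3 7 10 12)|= 7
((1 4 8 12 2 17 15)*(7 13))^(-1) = (1 15 17 2 12 8 4)(7 13) = [0, 15, 12, 3, 1, 5, 6, 13, 4, 9, 10, 11, 8, 7, 14, 17, 16, 2]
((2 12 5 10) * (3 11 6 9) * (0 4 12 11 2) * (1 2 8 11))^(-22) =[5, 1, 2, 6, 10, 4, 8, 7, 9, 11, 12, 3, 0] =(0 5 4 10 12)(3 6 8 9 11)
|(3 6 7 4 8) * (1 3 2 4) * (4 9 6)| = |(1 3 4 8 2 9 6 7)| = 8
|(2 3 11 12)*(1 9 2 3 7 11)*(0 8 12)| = |(0 8 12 3 1 9 2 7 11)| = 9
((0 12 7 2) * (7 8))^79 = (0 2 7 8 12) = [2, 1, 7, 3, 4, 5, 6, 8, 12, 9, 10, 11, 0]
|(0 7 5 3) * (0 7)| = |(3 7 5)| = 3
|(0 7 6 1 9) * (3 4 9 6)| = 10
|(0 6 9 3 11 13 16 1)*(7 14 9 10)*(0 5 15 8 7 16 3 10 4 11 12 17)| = 72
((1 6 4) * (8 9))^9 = (8 9) = [0, 1, 2, 3, 4, 5, 6, 7, 9, 8]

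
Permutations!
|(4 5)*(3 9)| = |(3 9)(4 5)| = 2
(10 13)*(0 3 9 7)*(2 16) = (0 3 9 7)(2 16)(10 13) = [3, 1, 16, 9, 4, 5, 6, 0, 8, 7, 13, 11, 12, 10, 14, 15, 2]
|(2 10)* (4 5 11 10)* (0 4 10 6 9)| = 6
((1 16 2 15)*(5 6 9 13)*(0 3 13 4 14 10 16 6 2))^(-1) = [16, 15, 5, 0, 9, 13, 1, 7, 8, 6, 14, 11, 12, 3, 4, 2, 10] = (0 16 10 14 4 9 6 1 15 2 5 13 3)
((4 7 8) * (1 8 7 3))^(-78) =(1 4)(3 8) =[0, 4, 2, 8, 1, 5, 6, 7, 3]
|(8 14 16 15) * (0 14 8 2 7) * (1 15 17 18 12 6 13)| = |(0 14 16 17 18 12 6 13 1 15 2 7)| = 12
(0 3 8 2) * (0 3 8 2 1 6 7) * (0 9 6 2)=[8, 2, 3, 0, 4, 5, 7, 9, 1, 6]=(0 8 1 2 3)(6 7 9)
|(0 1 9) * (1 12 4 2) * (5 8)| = 6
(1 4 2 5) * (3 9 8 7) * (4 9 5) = [0, 9, 4, 5, 2, 1, 6, 3, 7, 8] = (1 9 8 7 3 5)(2 4)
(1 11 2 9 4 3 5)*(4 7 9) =[0, 11, 4, 5, 3, 1, 6, 9, 8, 7, 10, 2] =(1 11 2 4 3 5)(7 9)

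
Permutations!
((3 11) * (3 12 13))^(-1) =(3 13 12 11) =[0, 1, 2, 13, 4, 5, 6, 7, 8, 9, 10, 3, 11, 12]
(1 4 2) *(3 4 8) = (1 8 3 4 2) = [0, 8, 1, 4, 2, 5, 6, 7, 3]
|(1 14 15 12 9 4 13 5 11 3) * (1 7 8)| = |(1 14 15 12 9 4 13 5 11 3 7 8)| = 12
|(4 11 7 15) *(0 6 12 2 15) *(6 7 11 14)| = |(0 7)(2 15 4 14 6 12)| = 6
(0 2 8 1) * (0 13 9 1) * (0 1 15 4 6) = [2, 13, 8, 3, 6, 5, 0, 7, 1, 15, 10, 11, 12, 9, 14, 4] = (0 2 8 1 13 9 15 4 6)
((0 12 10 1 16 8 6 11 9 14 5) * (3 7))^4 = (0 16 9 12 8 14 10 6 5 1 11) = [16, 11, 2, 3, 4, 1, 5, 7, 14, 12, 6, 0, 8, 13, 10, 15, 9]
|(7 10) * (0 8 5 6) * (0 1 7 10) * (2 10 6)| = |(0 8 5 2 10 6 1 7)| = 8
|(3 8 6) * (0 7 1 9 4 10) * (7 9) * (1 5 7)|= 12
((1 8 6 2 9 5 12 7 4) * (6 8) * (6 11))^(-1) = (1 4 7 12 5 9 2 6 11) = [0, 4, 6, 3, 7, 9, 11, 12, 8, 2, 10, 1, 5]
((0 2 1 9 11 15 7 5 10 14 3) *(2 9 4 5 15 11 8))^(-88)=[8, 5, 4, 9, 10, 14, 6, 7, 1, 2, 3, 11, 12, 13, 0, 15]=(15)(0 8 1 5 14)(2 4 10 3 9)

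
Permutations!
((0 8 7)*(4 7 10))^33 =[4, 1, 2, 3, 8, 5, 6, 10, 7, 9, 0] =(0 4 8 7 10)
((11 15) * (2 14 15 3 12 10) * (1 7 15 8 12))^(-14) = [0, 7, 14, 1, 4, 5, 6, 15, 12, 9, 2, 3, 10, 13, 8, 11] = (1 7 15 11 3)(2 14 8 12 10)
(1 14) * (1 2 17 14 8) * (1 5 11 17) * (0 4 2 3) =(0 4 2 1 8 5 11 17 14 3) =[4, 8, 1, 0, 2, 11, 6, 7, 5, 9, 10, 17, 12, 13, 3, 15, 16, 14]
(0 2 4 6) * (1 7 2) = (0 1 7 2 4 6) = [1, 7, 4, 3, 6, 5, 0, 2]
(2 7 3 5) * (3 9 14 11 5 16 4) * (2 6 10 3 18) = (2 7 9 14 11 5 6 10 3 16 4 18) = [0, 1, 7, 16, 18, 6, 10, 9, 8, 14, 3, 5, 12, 13, 11, 15, 4, 17, 2]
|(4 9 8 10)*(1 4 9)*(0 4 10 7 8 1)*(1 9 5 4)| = |(0 1 10 5 4)(7 8)| = 10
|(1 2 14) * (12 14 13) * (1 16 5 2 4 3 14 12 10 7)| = |(1 4 3 14 16 5 2 13 10 7)| = 10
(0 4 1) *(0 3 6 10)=(0 4 1 3 6 10)=[4, 3, 2, 6, 1, 5, 10, 7, 8, 9, 0]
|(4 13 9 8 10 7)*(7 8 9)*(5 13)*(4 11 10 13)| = 10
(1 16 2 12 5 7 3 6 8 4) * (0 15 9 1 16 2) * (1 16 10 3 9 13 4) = [15, 2, 12, 6, 10, 7, 8, 9, 1, 16, 3, 11, 5, 4, 14, 13, 0] = (0 15 13 4 10 3 6 8 1 2 12 5 7 9 16)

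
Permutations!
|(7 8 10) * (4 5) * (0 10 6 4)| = 7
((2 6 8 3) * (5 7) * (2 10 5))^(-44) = (2 5 3 6 7 10 8) = [0, 1, 5, 6, 4, 3, 7, 10, 2, 9, 8]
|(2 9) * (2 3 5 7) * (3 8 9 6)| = 10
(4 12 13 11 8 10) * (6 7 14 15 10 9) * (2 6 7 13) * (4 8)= (2 6 13 11 4 12)(7 14 15 10 8 9)= [0, 1, 6, 3, 12, 5, 13, 14, 9, 7, 8, 4, 2, 11, 15, 10]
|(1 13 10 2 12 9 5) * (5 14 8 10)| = 6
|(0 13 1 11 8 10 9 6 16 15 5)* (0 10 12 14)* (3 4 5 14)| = 15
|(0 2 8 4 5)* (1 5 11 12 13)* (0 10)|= |(0 2 8 4 11 12 13 1 5 10)|= 10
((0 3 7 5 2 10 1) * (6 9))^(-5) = (0 7 2 1 3 5 10)(6 9) = [7, 3, 1, 5, 4, 10, 9, 2, 8, 6, 0]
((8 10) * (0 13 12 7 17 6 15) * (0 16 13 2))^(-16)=(6 7 13 15 17 12 16)=[0, 1, 2, 3, 4, 5, 7, 13, 8, 9, 10, 11, 16, 15, 14, 17, 6, 12]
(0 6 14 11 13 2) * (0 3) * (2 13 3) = (0 6 14 11 3) = [6, 1, 2, 0, 4, 5, 14, 7, 8, 9, 10, 3, 12, 13, 11]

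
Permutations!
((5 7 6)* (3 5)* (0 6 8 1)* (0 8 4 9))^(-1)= (0 9 4 7 5 3 6)(1 8)= [9, 8, 2, 6, 7, 3, 0, 5, 1, 4]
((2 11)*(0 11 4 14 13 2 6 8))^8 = (14) = [0, 1, 2, 3, 4, 5, 6, 7, 8, 9, 10, 11, 12, 13, 14]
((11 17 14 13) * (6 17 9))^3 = [0, 1, 2, 3, 4, 5, 13, 7, 8, 14, 10, 17, 12, 6, 9, 15, 16, 11] = (6 13)(9 14)(11 17)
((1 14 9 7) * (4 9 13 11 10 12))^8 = [0, 7, 2, 3, 12, 5, 6, 9, 8, 4, 11, 13, 10, 14, 1] = (1 7 9 4 12 10 11 13 14)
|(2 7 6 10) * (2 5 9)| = |(2 7 6 10 5 9)| = 6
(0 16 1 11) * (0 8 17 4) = (0 16 1 11 8 17 4) = [16, 11, 2, 3, 0, 5, 6, 7, 17, 9, 10, 8, 12, 13, 14, 15, 1, 4]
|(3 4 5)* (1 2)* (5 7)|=4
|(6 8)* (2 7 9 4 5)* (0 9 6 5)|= |(0 9 4)(2 7 6 8 5)|= 15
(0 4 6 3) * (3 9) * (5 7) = (0 4 6 9 3)(5 7) = [4, 1, 2, 0, 6, 7, 9, 5, 8, 3]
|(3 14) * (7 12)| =2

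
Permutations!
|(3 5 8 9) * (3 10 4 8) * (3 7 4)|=7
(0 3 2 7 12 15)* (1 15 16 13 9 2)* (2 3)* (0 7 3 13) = (0 2 3 1 15 7 12 16)(9 13) = [2, 15, 3, 1, 4, 5, 6, 12, 8, 13, 10, 11, 16, 9, 14, 7, 0]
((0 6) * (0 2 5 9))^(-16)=(0 9 5 2 6)=[9, 1, 6, 3, 4, 2, 0, 7, 8, 5]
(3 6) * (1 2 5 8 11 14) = [0, 2, 5, 6, 4, 8, 3, 7, 11, 9, 10, 14, 12, 13, 1] = (1 2 5 8 11 14)(3 6)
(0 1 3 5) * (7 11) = (0 1 3 5)(7 11) = [1, 3, 2, 5, 4, 0, 6, 11, 8, 9, 10, 7]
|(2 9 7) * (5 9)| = 4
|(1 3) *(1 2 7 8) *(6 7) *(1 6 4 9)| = |(1 3 2 4 9)(6 7 8)| = 15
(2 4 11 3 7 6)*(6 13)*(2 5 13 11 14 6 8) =(2 4 14 6 5 13 8)(3 7 11) =[0, 1, 4, 7, 14, 13, 5, 11, 2, 9, 10, 3, 12, 8, 6]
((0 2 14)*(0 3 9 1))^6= (14)= [0, 1, 2, 3, 4, 5, 6, 7, 8, 9, 10, 11, 12, 13, 14]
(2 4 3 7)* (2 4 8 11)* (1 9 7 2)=(1 9 7 4 3 2 8 11)=[0, 9, 8, 2, 3, 5, 6, 4, 11, 7, 10, 1]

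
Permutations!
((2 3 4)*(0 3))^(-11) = (0 3 4 2) = [3, 1, 0, 4, 2]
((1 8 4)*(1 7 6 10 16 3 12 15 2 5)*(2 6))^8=(1 4 2)(3 15 10)(5 8 7)(6 16 12)=[0, 4, 1, 15, 2, 8, 16, 5, 7, 9, 3, 11, 6, 13, 14, 10, 12]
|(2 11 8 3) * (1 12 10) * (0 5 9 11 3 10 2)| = |(0 5 9 11 8 10 1 12 2 3)| = 10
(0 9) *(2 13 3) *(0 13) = [9, 1, 0, 2, 4, 5, 6, 7, 8, 13, 10, 11, 12, 3] = (0 9 13 3 2)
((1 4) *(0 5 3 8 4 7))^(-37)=(0 1 8 5 7 4 3)=[1, 8, 2, 0, 3, 7, 6, 4, 5]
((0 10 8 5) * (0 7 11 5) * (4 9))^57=[0, 1, 2, 3, 9, 5, 6, 7, 8, 4, 10, 11]=(11)(4 9)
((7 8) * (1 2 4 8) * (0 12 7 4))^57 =(0 7 2 12 1)(4 8) =[7, 0, 12, 3, 8, 5, 6, 2, 4, 9, 10, 11, 1]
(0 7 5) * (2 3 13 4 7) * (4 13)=(13)(0 2 3 4 7 5)=[2, 1, 3, 4, 7, 0, 6, 5, 8, 9, 10, 11, 12, 13]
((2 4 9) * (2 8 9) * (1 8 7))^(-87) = (1 8 9 7)(2 4) = [0, 8, 4, 3, 2, 5, 6, 1, 9, 7]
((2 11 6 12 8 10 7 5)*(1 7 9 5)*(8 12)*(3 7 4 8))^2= (12)(1 8 9 2 6 7 4 10 5 11 3)= [0, 8, 6, 1, 10, 11, 7, 4, 9, 2, 5, 3, 12]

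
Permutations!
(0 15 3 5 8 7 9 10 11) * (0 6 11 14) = [15, 1, 2, 5, 4, 8, 11, 9, 7, 10, 14, 6, 12, 13, 0, 3] = (0 15 3 5 8 7 9 10 14)(6 11)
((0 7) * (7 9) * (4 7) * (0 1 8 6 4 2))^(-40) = (0 2 9) = [2, 1, 9, 3, 4, 5, 6, 7, 8, 0]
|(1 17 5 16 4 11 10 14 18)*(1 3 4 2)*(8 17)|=6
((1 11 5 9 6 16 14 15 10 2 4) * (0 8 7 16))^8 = (0 4 7 11 14 9 10)(1 16 5 15 6 2 8) = [4, 16, 8, 3, 7, 15, 2, 11, 1, 10, 0, 14, 12, 13, 9, 6, 5]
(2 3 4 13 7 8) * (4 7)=(2 3 7 8)(4 13)=[0, 1, 3, 7, 13, 5, 6, 8, 2, 9, 10, 11, 12, 4]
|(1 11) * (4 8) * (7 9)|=|(1 11)(4 8)(7 9)|=2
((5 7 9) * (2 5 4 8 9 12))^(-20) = (12)(4 8 9) = [0, 1, 2, 3, 8, 5, 6, 7, 9, 4, 10, 11, 12]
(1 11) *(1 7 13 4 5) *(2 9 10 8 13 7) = (1 11 2 9 10 8 13 4 5) = [0, 11, 9, 3, 5, 1, 6, 7, 13, 10, 8, 2, 12, 4]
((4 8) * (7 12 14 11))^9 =(4 8)(7 12 14 11) =[0, 1, 2, 3, 8, 5, 6, 12, 4, 9, 10, 7, 14, 13, 11]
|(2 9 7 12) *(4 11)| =4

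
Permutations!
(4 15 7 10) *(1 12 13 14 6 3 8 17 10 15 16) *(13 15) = (1 12 15 7 13 14 6 3 8 17 10 4 16) = [0, 12, 2, 8, 16, 5, 3, 13, 17, 9, 4, 11, 15, 14, 6, 7, 1, 10]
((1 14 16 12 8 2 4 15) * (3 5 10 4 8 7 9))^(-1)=(1 15 4 10 5 3 9 7 12 16 14)(2 8)=[0, 15, 8, 9, 10, 3, 6, 12, 2, 7, 5, 11, 16, 13, 1, 4, 14]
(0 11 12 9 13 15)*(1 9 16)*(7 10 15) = (0 11 12 16 1 9 13 7 10 15) = [11, 9, 2, 3, 4, 5, 6, 10, 8, 13, 15, 12, 16, 7, 14, 0, 1]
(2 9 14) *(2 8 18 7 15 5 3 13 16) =(2 9 14 8 18 7 15 5 3 13 16) =[0, 1, 9, 13, 4, 3, 6, 15, 18, 14, 10, 11, 12, 16, 8, 5, 2, 17, 7]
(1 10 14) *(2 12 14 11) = (1 10 11 2 12 14) = [0, 10, 12, 3, 4, 5, 6, 7, 8, 9, 11, 2, 14, 13, 1]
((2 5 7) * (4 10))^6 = (10) = [0, 1, 2, 3, 4, 5, 6, 7, 8, 9, 10]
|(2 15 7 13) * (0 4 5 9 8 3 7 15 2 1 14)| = 10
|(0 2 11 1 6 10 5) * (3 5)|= |(0 2 11 1 6 10 3 5)|= 8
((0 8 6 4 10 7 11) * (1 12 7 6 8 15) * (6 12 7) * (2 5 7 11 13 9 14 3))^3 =[11, 15, 13, 7, 6, 9, 12, 14, 8, 2, 4, 1, 10, 3, 5, 0] =(0 11 1 15)(2 13 3 7 14 5 9)(4 6 12 10)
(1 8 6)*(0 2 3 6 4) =(0 2 3 6 1 8 4) =[2, 8, 3, 6, 0, 5, 1, 7, 4]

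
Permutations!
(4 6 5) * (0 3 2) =(0 3 2)(4 6 5) =[3, 1, 0, 2, 6, 4, 5]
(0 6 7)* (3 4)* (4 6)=(0 4 3 6 7)=[4, 1, 2, 6, 3, 5, 7, 0]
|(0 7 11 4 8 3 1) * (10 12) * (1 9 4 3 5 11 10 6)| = 6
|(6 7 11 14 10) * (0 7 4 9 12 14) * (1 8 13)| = 6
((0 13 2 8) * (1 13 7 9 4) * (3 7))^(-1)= [8, 4, 13, 0, 9, 5, 6, 3, 2, 7, 10, 11, 12, 1]= (0 8 2 13 1 4 9 7 3)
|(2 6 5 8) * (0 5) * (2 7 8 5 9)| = 4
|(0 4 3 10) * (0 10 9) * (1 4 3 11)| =|(0 3 9)(1 4 11)| =3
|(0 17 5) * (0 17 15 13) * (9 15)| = |(0 9 15 13)(5 17)| = 4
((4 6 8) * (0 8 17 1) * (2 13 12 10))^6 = (17)(2 12)(10 13) = [0, 1, 12, 3, 4, 5, 6, 7, 8, 9, 13, 11, 2, 10, 14, 15, 16, 17]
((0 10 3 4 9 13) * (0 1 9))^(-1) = [4, 13, 2, 10, 3, 5, 6, 7, 8, 1, 0, 11, 12, 9] = (0 4 3 10)(1 13 9)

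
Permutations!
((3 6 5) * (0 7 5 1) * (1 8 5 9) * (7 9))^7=(0 9 1)(3 5 8 6)=[9, 0, 2, 5, 4, 8, 3, 7, 6, 1]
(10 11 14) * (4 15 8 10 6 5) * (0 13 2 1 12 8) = (0 13 2 1 12 8 10 11 14 6 5 4 15) = [13, 12, 1, 3, 15, 4, 5, 7, 10, 9, 11, 14, 8, 2, 6, 0]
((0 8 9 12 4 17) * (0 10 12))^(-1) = (0 9 8)(4 12 10 17) = [9, 1, 2, 3, 12, 5, 6, 7, 0, 8, 17, 11, 10, 13, 14, 15, 16, 4]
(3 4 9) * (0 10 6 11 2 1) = (0 10 6 11 2 1)(3 4 9) = [10, 0, 1, 4, 9, 5, 11, 7, 8, 3, 6, 2]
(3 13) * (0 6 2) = (0 6 2)(3 13) = [6, 1, 0, 13, 4, 5, 2, 7, 8, 9, 10, 11, 12, 3]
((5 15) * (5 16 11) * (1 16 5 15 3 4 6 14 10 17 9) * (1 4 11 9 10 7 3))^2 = (17)(1 9 6 7 11 5 16 4 14 3 15) = [0, 9, 2, 15, 14, 16, 7, 11, 8, 6, 10, 5, 12, 13, 3, 1, 4, 17]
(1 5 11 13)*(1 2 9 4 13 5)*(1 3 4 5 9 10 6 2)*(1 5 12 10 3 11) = (1 11 9 12 10 6 2 3 4 13 5) = [0, 11, 3, 4, 13, 1, 2, 7, 8, 12, 6, 9, 10, 5]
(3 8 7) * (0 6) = (0 6)(3 8 7) = [6, 1, 2, 8, 4, 5, 0, 3, 7]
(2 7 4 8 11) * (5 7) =[0, 1, 5, 3, 8, 7, 6, 4, 11, 9, 10, 2] =(2 5 7 4 8 11)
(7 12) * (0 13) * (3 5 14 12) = (0 13)(3 5 14 12 7) = [13, 1, 2, 5, 4, 14, 6, 3, 8, 9, 10, 11, 7, 0, 12]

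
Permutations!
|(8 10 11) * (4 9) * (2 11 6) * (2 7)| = |(2 11 8 10 6 7)(4 9)| = 6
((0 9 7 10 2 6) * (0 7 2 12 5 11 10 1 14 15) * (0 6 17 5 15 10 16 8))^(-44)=[5, 6, 16, 3, 4, 0, 12, 15, 17, 11, 1, 9, 14, 13, 7, 10, 2, 8]=(0 5)(1 6 12 14 7 15 10)(2 16)(8 17)(9 11)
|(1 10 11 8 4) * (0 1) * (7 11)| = 7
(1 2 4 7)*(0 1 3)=(0 1 2 4 7 3)=[1, 2, 4, 0, 7, 5, 6, 3]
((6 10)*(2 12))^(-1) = (2 12)(6 10) = [0, 1, 12, 3, 4, 5, 10, 7, 8, 9, 6, 11, 2]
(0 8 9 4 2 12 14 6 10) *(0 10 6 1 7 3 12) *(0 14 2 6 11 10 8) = [0, 7, 14, 12, 6, 5, 11, 3, 9, 4, 8, 10, 2, 13, 1] = (1 7 3 12 2 14)(4 6 11 10 8 9)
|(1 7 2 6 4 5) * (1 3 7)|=|(2 6 4 5 3 7)|=6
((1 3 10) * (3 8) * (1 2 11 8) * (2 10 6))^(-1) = [0, 1, 6, 8, 4, 5, 3, 7, 11, 9, 10, 2] = (2 6 3 8 11)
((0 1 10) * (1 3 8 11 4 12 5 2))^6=[5, 4, 11, 2, 0, 8, 6, 7, 1, 9, 12, 10, 3]=(0 5 8 1 4)(2 11 10 12 3)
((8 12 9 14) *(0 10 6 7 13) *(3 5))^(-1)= (0 13 7 6 10)(3 5)(8 14 9 12)= [13, 1, 2, 5, 4, 3, 10, 6, 14, 12, 0, 11, 8, 7, 9]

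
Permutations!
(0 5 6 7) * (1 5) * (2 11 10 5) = [1, 2, 11, 3, 4, 6, 7, 0, 8, 9, 5, 10] = (0 1 2 11 10 5 6 7)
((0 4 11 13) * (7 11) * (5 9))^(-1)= (0 13 11 7 4)(5 9)= [13, 1, 2, 3, 0, 9, 6, 4, 8, 5, 10, 7, 12, 11]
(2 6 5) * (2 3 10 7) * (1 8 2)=[0, 8, 6, 10, 4, 3, 5, 1, 2, 9, 7]=(1 8 2 6 5 3 10 7)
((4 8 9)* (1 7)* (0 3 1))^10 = (0 1)(3 7)(4 8 9) = [1, 0, 2, 7, 8, 5, 6, 3, 9, 4]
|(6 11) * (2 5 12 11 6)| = 4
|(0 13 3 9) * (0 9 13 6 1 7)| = |(0 6 1 7)(3 13)| = 4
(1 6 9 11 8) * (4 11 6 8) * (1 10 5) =(1 8 10 5)(4 11)(6 9) =[0, 8, 2, 3, 11, 1, 9, 7, 10, 6, 5, 4]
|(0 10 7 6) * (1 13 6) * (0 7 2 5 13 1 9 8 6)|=|(0 10 2 5 13)(6 7 9 8)|=20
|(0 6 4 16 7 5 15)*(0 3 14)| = |(0 6 4 16 7 5 15 3 14)| = 9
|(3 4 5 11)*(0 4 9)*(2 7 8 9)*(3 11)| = |(11)(0 4 5 3 2 7 8 9)| = 8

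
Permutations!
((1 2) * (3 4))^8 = (4) = [0, 1, 2, 3, 4]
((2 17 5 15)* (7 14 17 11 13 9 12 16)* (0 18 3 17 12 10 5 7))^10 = (0 3 7 12)(2 9 15 13 5 11 10)(14 16 18 17) = [3, 1, 9, 7, 4, 11, 6, 12, 8, 15, 2, 10, 0, 5, 16, 13, 18, 14, 17]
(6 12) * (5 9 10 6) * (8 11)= [0, 1, 2, 3, 4, 9, 12, 7, 11, 10, 6, 8, 5]= (5 9 10 6 12)(8 11)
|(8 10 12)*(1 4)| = 6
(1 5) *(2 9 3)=(1 5)(2 9 3)=[0, 5, 9, 2, 4, 1, 6, 7, 8, 3]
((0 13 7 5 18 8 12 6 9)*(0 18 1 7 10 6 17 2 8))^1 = (0 13 10 6 9 18)(1 7 5)(2 8 12 17) = [13, 7, 8, 3, 4, 1, 9, 5, 12, 18, 6, 11, 17, 10, 14, 15, 16, 2, 0]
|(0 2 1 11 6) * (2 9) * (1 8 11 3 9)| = 8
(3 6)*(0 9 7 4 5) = (0 9 7 4 5)(3 6) = [9, 1, 2, 6, 5, 0, 3, 4, 8, 7]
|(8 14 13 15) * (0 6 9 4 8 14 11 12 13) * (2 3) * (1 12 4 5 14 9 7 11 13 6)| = 26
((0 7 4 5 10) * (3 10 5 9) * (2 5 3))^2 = [4, 1, 3, 0, 2, 10, 6, 9, 8, 5, 7] = (0 4 2 3)(5 10 7 9)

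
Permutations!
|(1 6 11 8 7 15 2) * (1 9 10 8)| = |(1 6 11)(2 9 10 8 7 15)| = 6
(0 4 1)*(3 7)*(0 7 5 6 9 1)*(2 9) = (0 4)(1 7 3 5 6 2 9) = [4, 7, 9, 5, 0, 6, 2, 3, 8, 1]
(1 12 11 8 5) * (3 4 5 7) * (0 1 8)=(0 1 12 11)(3 4 5 8 7)=[1, 12, 2, 4, 5, 8, 6, 3, 7, 9, 10, 0, 11]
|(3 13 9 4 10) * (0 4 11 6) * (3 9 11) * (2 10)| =|(0 4 2 10 9 3 13 11 6)| =9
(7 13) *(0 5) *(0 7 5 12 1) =[12, 0, 2, 3, 4, 7, 6, 13, 8, 9, 10, 11, 1, 5] =(0 12 1)(5 7 13)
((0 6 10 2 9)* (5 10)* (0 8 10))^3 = (2 10 8 9) = [0, 1, 10, 3, 4, 5, 6, 7, 9, 2, 8]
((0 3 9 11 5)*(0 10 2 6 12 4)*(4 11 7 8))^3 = (0 7)(2 11)(3 8)(4 9)(5 6)(10 12) = [7, 1, 11, 8, 9, 6, 5, 0, 3, 4, 12, 2, 10]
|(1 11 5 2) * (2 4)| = 5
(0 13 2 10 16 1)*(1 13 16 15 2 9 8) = (0 16 13 9 8 1)(2 10 15) = [16, 0, 10, 3, 4, 5, 6, 7, 1, 8, 15, 11, 12, 9, 14, 2, 13]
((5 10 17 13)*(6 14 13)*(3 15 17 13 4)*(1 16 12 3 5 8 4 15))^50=(1 12)(3 16)(6 15)(14 17)=[0, 12, 2, 16, 4, 5, 15, 7, 8, 9, 10, 11, 1, 13, 17, 6, 3, 14]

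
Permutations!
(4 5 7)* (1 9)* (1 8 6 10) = (1 9 8 6 10)(4 5 7) = [0, 9, 2, 3, 5, 7, 10, 4, 6, 8, 1]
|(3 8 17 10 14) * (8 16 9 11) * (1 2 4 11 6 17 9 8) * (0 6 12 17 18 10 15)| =12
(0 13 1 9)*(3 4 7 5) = (0 13 1 9)(3 4 7 5) = [13, 9, 2, 4, 7, 3, 6, 5, 8, 0, 10, 11, 12, 1]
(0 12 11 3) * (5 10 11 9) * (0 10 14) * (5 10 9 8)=[12, 1, 2, 9, 4, 14, 6, 7, 5, 10, 11, 3, 8, 13, 0]=(0 12 8 5 14)(3 9 10 11)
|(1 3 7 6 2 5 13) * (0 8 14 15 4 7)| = 12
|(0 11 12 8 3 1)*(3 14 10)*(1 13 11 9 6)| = |(0 9 6 1)(3 13 11 12 8 14 10)| = 28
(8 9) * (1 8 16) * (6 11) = (1 8 9 16)(6 11) = [0, 8, 2, 3, 4, 5, 11, 7, 9, 16, 10, 6, 12, 13, 14, 15, 1]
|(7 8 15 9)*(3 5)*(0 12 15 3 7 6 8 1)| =10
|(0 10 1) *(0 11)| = 4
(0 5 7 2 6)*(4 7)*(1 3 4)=[5, 3, 6, 4, 7, 1, 0, 2]=(0 5 1 3 4 7 2 6)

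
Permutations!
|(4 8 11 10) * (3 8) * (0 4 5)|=7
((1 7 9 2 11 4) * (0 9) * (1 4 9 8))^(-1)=(0 7 1 8)(2 9 11)=[7, 8, 9, 3, 4, 5, 6, 1, 0, 11, 10, 2]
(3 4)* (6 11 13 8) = (3 4)(6 11 13 8) = [0, 1, 2, 4, 3, 5, 11, 7, 6, 9, 10, 13, 12, 8]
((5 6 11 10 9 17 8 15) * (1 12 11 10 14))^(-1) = (1 14 11 12)(5 15 8 17 9 10 6) = [0, 14, 2, 3, 4, 15, 5, 7, 17, 10, 6, 12, 1, 13, 11, 8, 16, 9]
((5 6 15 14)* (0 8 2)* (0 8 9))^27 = (0 9)(2 8)(5 14 15 6) = [9, 1, 8, 3, 4, 14, 5, 7, 2, 0, 10, 11, 12, 13, 15, 6]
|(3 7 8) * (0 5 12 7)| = |(0 5 12 7 8 3)| = 6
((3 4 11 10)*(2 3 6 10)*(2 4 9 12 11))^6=(12)=[0, 1, 2, 3, 4, 5, 6, 7, 8, 9, 10, 11, 12]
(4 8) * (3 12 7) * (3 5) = [0, 1, 2, 12, 8, 3, 6, 5, 4, 9, 10, 11, 7] = (3 12 7 5)(4 8)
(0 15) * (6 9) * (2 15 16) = [16, 1, 15, 3, 4, 5, 9, 7, 8, 6, 10, 11, 12, 13, 14, 0, 2] = (0 16 2 15)(6 9)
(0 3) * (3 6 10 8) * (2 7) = [6, 1, 7, 0, 4, 5, 10, 2, 3, 9, 8] = (0 6 10 8 3)(2 7)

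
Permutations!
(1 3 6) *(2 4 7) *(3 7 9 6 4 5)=(1 7 2 5 3 4 9 6)=[0, 7, 5, 4, 9, 3, 1, 2, 8, 6]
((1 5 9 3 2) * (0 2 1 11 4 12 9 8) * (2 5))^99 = [0, 2, 11, 1, 12, 5, 6, 7, 8, 3, 10, 4, 9] = (1 2 11 4 12 9 3)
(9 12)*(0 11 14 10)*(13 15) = (0 11 14 10)(9 12)(13 15) = [11, 1, 2, 3, 4, 5, 6, 7, 8, 12, 0, 14, 9, 15, 10, 13]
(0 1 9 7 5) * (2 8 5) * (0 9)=[1, 0, 8, 3, 4, 9, 6, 2, 5, 7]=(0 1)(2 8 5 9 7)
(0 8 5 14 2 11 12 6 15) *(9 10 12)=(0 8 5 14 2 11 9 10 12 6 15)=[8, 1, 11, 3, 4, 14, 15, 7, 5, 10, 12, 9, 6, 13, 2, 0]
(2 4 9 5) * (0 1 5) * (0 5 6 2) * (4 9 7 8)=(0 1 6 2 9 5)(4 7 8)=[1, 6, 9, 3, 7, 0, 2, 8, 4, 5]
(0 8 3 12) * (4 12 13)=(0 8 3 13 4 12)=[8, 1, 2, 13, 12, 5, 6, 7, 3, 9, 10, 11, 0, 4]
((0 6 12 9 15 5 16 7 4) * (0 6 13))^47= (0 13)(4 7 16 5 15 9 12 6)= [13, 1, 2, 3, 7, 15, 4, 16, 8, 12, 10, 11, 6, 0, 14, 9, 5]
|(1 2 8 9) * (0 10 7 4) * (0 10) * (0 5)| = |(0 5)(1 2 8 9)(4 10 7)| = 12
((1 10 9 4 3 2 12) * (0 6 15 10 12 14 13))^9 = (0 13 14 2 3 4 9 10 15 6)(1 12) = [13, 12, 3, 4, 9, 5, 0, 7, 8, 10, 15, 11, 1, 14, 2, 6]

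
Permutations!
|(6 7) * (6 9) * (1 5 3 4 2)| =15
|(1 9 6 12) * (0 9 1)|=4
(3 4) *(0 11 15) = (0 11 15)(3 4) = [11, 1, 2, 4, 3, 5, 6, 7, 8, 9, 10, 15, 12, 13, 14, 0]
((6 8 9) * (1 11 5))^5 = (1 5 11)(6 9 8) = [0, 5, 2, 3, 4, 11, 9, 7, 6, 8, 10, 1]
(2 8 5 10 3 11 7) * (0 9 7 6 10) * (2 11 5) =(0 9 7 11 6 10 3 5)(2 8) =[9, 1, 8, 5, 4, 0, 10, 11, 2, 7, 3, 6]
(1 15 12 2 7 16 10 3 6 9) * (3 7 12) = (1 15 3 6 9)(2 12)(7 16 10) = [0, 15, 12, 6, 4, 5, 9, 16, 8, 1, 7, 11, 2, 13, 14, 3, 10]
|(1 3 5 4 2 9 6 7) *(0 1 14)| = 10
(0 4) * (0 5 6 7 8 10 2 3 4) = (2 3 4 5 6 7 8 10) = [0, 1, 3, 4, 5, 6, 7, 8, 10, 9, 2]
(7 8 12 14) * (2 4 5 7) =(2 4 5 7 8 12 14) =[0, 1, 4, 3, 5, 7, 6, 8, 12, 9, 10, 11, 14, 13, 2]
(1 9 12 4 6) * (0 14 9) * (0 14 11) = (0 11)(1 14 9 12 4 6) = [11, 14, 2, 3, 6, 5, 1, 7, 8, 12, 10, 0, 4, 13, 9]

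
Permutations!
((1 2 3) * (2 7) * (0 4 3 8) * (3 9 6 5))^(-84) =[1, 9, 5, 4, 7, 0, 8, 6, 3, 2] =(0 1 9 2 5)(3 4 7 6 8)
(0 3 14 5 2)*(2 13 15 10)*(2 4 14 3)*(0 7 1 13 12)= (0 2 7 1 13 15 10 4 14 5 12)= [2, 13, 7, 3, 14, 12, 6, 1, 8, 9, 4, 11, 0, 15, 5, 10]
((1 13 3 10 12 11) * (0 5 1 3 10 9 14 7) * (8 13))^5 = (0 10 14 8 3 5 12 7 13 9 1 11) = [10, 11, 2, 5, 4, 12, 6, 13, 3, 1, 14, 0, 7, 9, 8]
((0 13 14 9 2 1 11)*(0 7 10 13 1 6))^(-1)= (0 6 2 9 14 13 10 7 11 1)= [6, 0, 9, 3, 4, 5, 2, 11, 8, 14, 7, 1, 12, 10, 13]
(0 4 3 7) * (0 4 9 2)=[9, 1, 0, 7, 3, 5, 6, 4, 8, 2]=(0 9 2)(3 7 4)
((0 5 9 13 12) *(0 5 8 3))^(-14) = (0 8 3)(5 13)(9 12) = [8, 1, 2, 0, 4, 13, 6, 7, 3, 12, 10, 11, 9, 5]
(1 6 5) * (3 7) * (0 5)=[5, 6, 2, 7, 4, 1, 0, 3]=(0 5 1 6)(3 7)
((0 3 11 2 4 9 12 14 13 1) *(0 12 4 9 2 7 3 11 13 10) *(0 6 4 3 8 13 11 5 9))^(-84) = [8, 2, 7, 12, 11, 13, 3, 10, 6, 1, 9, 14, 0, 4, 5] = (0 8 6 3 12)(1 2 7 10 9)(4 11 14 5 13)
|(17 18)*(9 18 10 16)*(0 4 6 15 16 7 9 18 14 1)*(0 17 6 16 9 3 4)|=12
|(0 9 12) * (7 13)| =|(0 9 12)(7 13)| =6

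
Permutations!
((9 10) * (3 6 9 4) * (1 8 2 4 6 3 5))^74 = (1 5 4 2 8)(6 10 9) = [0, 5, 8, 3, 2, 4, 10, 7, 1, 6, 9]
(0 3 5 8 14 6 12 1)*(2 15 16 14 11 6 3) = (0 2 15 16 14 3 5 8 11 6 12 1) = [2, 0, 15, 5, 4, 8, 12, 7, 11, 9, 10, 6, 1, 13, 3, 16, 14]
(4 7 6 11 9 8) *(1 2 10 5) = (1 2 10 5)(4 7 6 11 9 8) = [0, 2, 10, 3, 7, 1, 11, 6, 4, 8, 5, 9]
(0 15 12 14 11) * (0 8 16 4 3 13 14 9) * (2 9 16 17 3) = [15, 1, 9, 13, 2, 5, 6, 7, 17, 0, 10, 8, 16, 14, 11, 12, 4, 3] = (0 15 12 16 4 2 9)(3 13 14 11 8 17)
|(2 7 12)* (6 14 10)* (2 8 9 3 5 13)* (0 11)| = |(0 11)(2 7 12 8 9 3 5 13)(6 14 10)| = 24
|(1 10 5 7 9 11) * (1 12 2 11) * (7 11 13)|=9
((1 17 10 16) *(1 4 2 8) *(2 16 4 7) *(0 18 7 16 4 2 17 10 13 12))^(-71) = (0 18 7 17 13 12)(1 10 2 8) = [18, 10, 8, 3, 4, 5, 6, 17, 1, 9, 2, 11, 0, 12, 14, 15, 16, 13, 7]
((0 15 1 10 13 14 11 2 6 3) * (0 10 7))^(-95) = [15, 7, 10, 14, 4, 5, 13, 0, 8, 9, 11, 3, 12, 2, 6, 1] = (0 15 1 7)(2 10 11 3 14 6 13)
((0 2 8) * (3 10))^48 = (10) = [0, 1, 2, 3, 4, 5, 6, 7, 8, 9, 10]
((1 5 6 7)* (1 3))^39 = [0, 3, 2, 7, 4, 1, 5, 6] = (1 3 7 6 5)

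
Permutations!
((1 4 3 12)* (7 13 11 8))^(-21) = (1 12 3 4)(7 8 11 13) = [0, 12, 2, 4, 1, 5, 6, 8, 11, 9, 10, 13, 3, 7]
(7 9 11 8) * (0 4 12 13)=[4, 1, 2, 3, 12, 5, 6, 9, 7, 11, 10, 8, 13, 0]=(0 4 12 13)(7 9 11 8)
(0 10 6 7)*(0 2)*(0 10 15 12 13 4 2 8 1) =(0 15 12 13 4 2 10 6 7 8 1) =[15, 0, 10, 3, 2, 5, 7, 8, 1, 9, 6, 11, 13, 4, 14, 12]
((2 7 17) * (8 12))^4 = (2 7 17) = [0, 1, 7, 3, 4, 5, 6, 17, 8, 9, 10, 11, 12, 13, 14, 15, 16, 2]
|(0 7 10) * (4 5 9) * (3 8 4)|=|(0 7 10)(3 8 4 5 9)|=15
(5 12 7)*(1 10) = (1 10)(5 12 7) = [0, 10, 2, 3, 4, 12, 6, 5, 8, 9, 1, 11, 7]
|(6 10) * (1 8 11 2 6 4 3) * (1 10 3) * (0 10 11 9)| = |(0 10 4 1 8 9)(2 6 3 11)| = 12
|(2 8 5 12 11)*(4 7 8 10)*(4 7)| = |(2 10 7 8 5 12 11)| = 7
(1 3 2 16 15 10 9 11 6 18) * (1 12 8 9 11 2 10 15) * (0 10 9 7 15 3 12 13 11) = (0 10)(1 12 8 7 15 3 9 2 16)(6 18 13 11) = [10, 12, 16, 9, 4, 5, 18, 15, 7, 2, 0, 6, 8, 11, 14, 3, 1, 17, 13]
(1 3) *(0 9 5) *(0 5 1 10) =[9, 3, 2, 10, 4, 5, 6, 7, 8, 1, 0] =(0 9 1 3 10)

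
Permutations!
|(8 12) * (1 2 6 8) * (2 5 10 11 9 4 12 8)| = 14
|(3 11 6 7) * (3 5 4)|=6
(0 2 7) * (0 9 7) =(0 2)(7 9) =[2, 1, 0, 3, 4, 5, 6, 9, 8, 7]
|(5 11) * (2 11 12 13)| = |(2 11 5 12 13)| = 5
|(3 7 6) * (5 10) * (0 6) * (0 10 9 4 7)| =15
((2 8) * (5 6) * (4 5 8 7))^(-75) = [0, 1, 5, 3, 8, 2, 7, 6, 4] = (2 5)(4 8)(6 7)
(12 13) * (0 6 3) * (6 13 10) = (0 13 12 10 6 3) = [13, 1, 2, 0, 4, 5, 3, 7, 8, 9, 6, 11, 10, 12]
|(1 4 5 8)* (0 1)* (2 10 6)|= 15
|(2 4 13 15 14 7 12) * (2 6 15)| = |(2 4 13)(6 15 14 7 12)| = 15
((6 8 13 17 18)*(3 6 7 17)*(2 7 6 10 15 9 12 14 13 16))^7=(18)=[0, 1, 2, 3, 4, 5, 6, 7, 8, 9, 10, 11, 12, 13, 14, 15, 16, 17, 18]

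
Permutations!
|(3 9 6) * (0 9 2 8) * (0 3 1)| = |(0 9 6 1)(2 8 3)| = 12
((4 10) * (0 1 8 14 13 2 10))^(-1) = (0 4 10 2 13 14 8 1) = [4, 0, 13, 3, 10, 5, 6, 7, 1, 9, 2, 11, 12, 14, 8]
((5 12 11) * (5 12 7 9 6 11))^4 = (5 11 9)(6 7 12) = [0, 1, 2, 3, 4, 11, 7, 12, 8, 5, 10, 9, 6]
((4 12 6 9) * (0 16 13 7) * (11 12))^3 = (0 7 13 16)(4 6 11 9 12) = [7, 1, 2, 3, 6, 5, 11, 13, 8, 12, 10, 9, 4, 16, 14, 15, 0]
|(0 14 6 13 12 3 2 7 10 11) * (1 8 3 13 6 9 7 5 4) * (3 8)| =|(0 14 9 7 10 11)(1 3 2 5 4)(12 13)| =30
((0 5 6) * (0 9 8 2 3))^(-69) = (0 5 6 9 8 2 3) = [5, 1, 3, 0, 4, 6, 9, 7, 2, 8]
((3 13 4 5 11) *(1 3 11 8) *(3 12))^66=(1 13 8 3 5 12 4)=[0, 13, 2, 5, 1, 12, 6, 7, 3, 9, 10, 11, 4, 8]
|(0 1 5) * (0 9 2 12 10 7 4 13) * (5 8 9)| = |(0 1 8 9 2 12 10 7 4 13)| = 10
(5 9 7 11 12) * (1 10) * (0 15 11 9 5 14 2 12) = (0 15 11)(1 10)(2 12 14)(7 9) = [15, 10, 12, 3, 4, 5, 6, 9, 8, 7, 1, 0, 14, 13, 2, 11]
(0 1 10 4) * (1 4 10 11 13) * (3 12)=(0 4)(1 11 13)(3 12)=[4, 11, 2, 12, 0, 5, 6, 7, 8, 9, 10, 13, 3, 1]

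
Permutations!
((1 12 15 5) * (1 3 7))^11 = (1 7 3 5 15 12) = [0, 7, 2, 5, 4, 15, 6, 3, 8, 9, 10, 11, 1, 13, 14, 12]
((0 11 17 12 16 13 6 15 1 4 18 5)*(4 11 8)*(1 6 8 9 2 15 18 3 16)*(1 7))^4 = (0 6 9 18 2 5 15)(1 7 12 17 11)(3 4 8 13 16) = [6, 7, 5, 4, 8, 15, 9, 12, 13, 18, 10, 1, 17, 16, 14, 0, 3, 11, 2]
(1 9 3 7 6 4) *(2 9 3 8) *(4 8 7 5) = (1 3 5 4)(2 9 7 6 8) = [0, 3, 9, 5, 1, 4, 8, 6, 2, 7]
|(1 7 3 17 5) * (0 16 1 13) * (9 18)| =8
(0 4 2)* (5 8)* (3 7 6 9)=[4, 1, 0, 7, 2, 8, 9, 6, 5, 3]=(0 4 2)(3 7 6 9)(5 8)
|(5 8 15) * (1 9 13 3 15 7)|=8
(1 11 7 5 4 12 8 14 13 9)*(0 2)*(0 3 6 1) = [2, 11, 3, 6, 12, 4, 1, 5, 14, 0, 10, 7, 8, 9, 13] = (0 2 3 6 1 11 7 5 4 12 8 14 13 9)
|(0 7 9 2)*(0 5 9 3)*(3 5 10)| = |(0 7 5 9 2 10 3)| = 7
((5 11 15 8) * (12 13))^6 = (5 15)(8 11) = [0, 1, 2, 3, 4, 15, 6, 7, 11, 9, 10, 8, 12, 13, 14, 5]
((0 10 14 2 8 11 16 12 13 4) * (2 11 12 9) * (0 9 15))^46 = (0 16 14)(2 4 12)(8 9 13)(10 15 11) = [16, 1, 4, 3, 12, 5, 6, 7, 9, 13, 15, 10, 2, 8, 0, 11, 14]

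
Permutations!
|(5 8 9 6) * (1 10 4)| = |(1 10 4)(5 8 9 6)| = 12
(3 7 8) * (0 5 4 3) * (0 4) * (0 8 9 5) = [0, 1, 2, 7, 3, 8, 6, 9, 4, 5] = (3 7 9 5 8 4)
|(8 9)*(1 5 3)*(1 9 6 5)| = |(3 9 8 6 5)| = 5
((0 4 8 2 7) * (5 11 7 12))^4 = [12, 1, 7, 3, 5, 4, 6, 2, 11, 9, 10, 8, 0] = (0 12)(2 7)(4 5)(8 11)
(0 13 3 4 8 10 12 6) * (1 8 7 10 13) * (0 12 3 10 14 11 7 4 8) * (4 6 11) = (0 1)(3 8 13 10)(4 6 12 11 7 14) = [1, 0, 2, 8, 6, 5, 12, 14, 13, 9, 3, 7, 11, 10, 4]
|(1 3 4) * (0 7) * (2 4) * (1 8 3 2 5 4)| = 4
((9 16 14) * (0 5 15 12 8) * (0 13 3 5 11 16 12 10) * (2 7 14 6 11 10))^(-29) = [10, 1, 7, 5, 4, 15, 11, 14, 13, 12, 0, 16, 8, 3, 9, 2, 6] = (0 10)(2 7 14 9 12 8 13 3 5 15)(6 11 16)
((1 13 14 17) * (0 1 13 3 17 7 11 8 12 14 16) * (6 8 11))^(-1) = (0 16 13 17 3 1)(6 7 14 12 8) = [16, 0, 2, 1, 4, 5, 7, 14, 6, 9, 10, 11, 8, 17, 12, 15, 13, 3]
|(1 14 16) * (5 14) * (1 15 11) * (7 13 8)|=|(1 5 14 16 15 11)(7 13 8)|=6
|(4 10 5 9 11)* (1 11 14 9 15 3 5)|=12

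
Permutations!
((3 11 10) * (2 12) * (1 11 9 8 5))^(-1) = (1 5 8 9 3 10 11)(2 12) = [0, 5, 12, 10, 4, 8, 6, 7, 9, 3, 11, 1, 2]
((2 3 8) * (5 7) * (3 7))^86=(2 7 5 3 8)=[0, 1, 7, 8, 4, 3, 6, 5, 2]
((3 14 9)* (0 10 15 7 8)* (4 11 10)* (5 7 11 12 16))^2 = (0 12 5 8 4 16 7)(3 9 14)(10 11 15) = [12, 1, 2, 9, 16, 8, 6, 0, 4, 14, 11, 15, 5, 13, 3, 10, 7]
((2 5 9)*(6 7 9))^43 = (2 7 5 9 6) = [0, 1, 7, 3, 4, 9, 2, 5, 8, 6]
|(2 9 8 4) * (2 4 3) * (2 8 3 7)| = 5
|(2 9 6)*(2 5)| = |(2 9 6 5)| = 4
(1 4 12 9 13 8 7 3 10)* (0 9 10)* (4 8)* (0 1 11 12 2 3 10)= (0 9 13 4 2 3 1 8 7 10 11 12)= [9, 8, 3, 1, 2, 5, 6, 10, 7, 13, 11, 12, 0, 4]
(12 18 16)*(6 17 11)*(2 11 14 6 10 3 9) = (2 11 10 3 9)(6 17 14)(12 18 16) = [0, 1, 11, 9, 4, 5, 17, 7, 8, 2, 3, 10, 18, 13, 6, 15, 12, 14, 16]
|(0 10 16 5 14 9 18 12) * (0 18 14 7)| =10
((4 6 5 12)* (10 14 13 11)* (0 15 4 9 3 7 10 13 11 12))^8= (0 6 15 5 4)= [6, 1, 2, 3, 0, 4, 15, 7, 8, 9, 10, 11, 12, 13, 14, 5]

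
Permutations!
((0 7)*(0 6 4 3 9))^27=(0 4)(3 7)(6 9)=[4, 1, 2, 7, 0, 5, 9, 3, 8, 6]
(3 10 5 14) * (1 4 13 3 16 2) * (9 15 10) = (1 4 13 3 9 15 10 5 14 16 2) = [0, 4, 1, 9, 13, 14, 6, 7, 8, 15, 5, 11, 12, 3, 16, 10, 2]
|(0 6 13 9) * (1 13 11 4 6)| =12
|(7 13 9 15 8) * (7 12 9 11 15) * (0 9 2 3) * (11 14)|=11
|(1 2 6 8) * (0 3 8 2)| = |(0 3 8 1)(2 6)| = 4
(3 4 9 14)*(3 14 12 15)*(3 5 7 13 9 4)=(5 7 13 9 12 15)=[0, 1, 2, 3, 4, 7, 6, 13, 8, 12, 10, 11, 15, 9, 14, 5]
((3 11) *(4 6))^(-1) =(3 11)(4 6) =[0, 1, 2, 11, 6, 5, 4, 7, 8, 9, 10, 3]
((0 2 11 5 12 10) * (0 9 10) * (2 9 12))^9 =(0 9 10 12) =[9, 1, 2, 3, 4, 5, 6, 7, 8, 10, 12, 11, 0]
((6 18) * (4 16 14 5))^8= (18)= [0, 1, 2, 3, 4, 5, 6, 7, 8, 9, 10, 11, 12, 13, 14, 15, 16, 17, 18]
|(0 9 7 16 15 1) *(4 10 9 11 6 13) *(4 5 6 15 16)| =|(16)(0 11 15 1)(4 10 9 7)(5 6 13)| =12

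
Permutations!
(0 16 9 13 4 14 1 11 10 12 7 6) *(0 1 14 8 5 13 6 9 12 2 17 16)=(1 11 10 2 17 16 12 7 9 6)(4 8 5 13)=[0, 11, 17, 3, 8, 13, 1, 9, 5, 6, 2, 10, 7, 4, 14, 15, 12, 16]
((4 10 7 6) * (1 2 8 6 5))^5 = (1 10 8 5 4 2 7 6) = [0, 10, 7, 3, 2, 4, 1, 6, 5, 9, 8]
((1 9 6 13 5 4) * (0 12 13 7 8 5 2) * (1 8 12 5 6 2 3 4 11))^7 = (13)(0 5 11 1 9 2) = [5, 9, 0, 3, 4, 11, 6, 7, 8, 2, 10, 1, 12, 13]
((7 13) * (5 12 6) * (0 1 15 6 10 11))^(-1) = (0 11 10 12 5 6 15 1)(7 13) = [11, 0, 2, 3, 4, 6, 15, 13, 8, 9, 12, 10, 5, 7, 14, 1]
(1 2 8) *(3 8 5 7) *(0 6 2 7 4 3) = [6, 7, 5, 8, 3, 4, 2, 0, 1] = (0 6 2 5 4 3 8 1 7)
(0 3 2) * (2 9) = (0 3 9 2) = [3, 1, 0, 9, 4, 5, 6, 7, 8, 2]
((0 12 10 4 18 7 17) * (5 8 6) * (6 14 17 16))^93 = [8, 1, 2, 3, 0, 7, 18, 10, 16, 9, 17, 11, 14, 13, 6, 15, 4, 5, 12] = (0 8 16 4)(5 7 10 17)(6 18 12 14)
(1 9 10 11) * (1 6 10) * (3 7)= (1 9)(3 7)(6 10 11)= [0, 9, 2, 7, 4, 5, 10, 3, 8, 1, 11, 6]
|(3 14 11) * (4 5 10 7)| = 12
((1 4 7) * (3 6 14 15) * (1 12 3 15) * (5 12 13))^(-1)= (15)(1 14 6 3 12 5 13 7 4)= [0, 14, 2, 12, 1, 13, 3, 4, 8, 9, 10, 11, 5, 7, 6, 15]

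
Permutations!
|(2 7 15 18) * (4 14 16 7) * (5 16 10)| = 9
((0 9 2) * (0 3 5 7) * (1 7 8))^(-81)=(0 7 1 8 5 3 2 9)=[7, 8, 9, 2, 4, 3, 6, 1, 5, 0]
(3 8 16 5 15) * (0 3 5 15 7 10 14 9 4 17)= (0 3 8 16 15 5 7 10 14 9 4 17)= [3, 1, 2, 8, 17, 7, 6, 10, 16, 4, 14, 11, 12, 13, 9, 5, 15, 0]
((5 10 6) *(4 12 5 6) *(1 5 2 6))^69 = (1 6 2 12 4 10 5) = [0, 6, 12, 3, 10, 1, 2, 7, 8, 9, 5, 11, 4]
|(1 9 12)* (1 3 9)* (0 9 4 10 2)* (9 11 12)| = 7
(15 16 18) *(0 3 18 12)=(0 3 18 15 16 12)=[3, 1, 2, 18, 4, 5, 6, 7, 8, 9, 10, 11, 0, 13, 14, 16, 12, 17, 15]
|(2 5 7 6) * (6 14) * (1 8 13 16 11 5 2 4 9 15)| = |(1 8 13 16 11 5 7 14 6 4 9 15)| = 12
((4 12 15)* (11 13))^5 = (4 15 12)(11 13) = [0, 1, 2, 3, 15, 5, 6, 7, 8, 9, 10, 13, 4, 11, 14, 12]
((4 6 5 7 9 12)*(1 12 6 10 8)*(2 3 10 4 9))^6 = [0, 2, 9, 6, 4, 1, 8, 12, 7, 10, 5, 11, 3] = (1 2 9 10 5)(3 6 8 7 12)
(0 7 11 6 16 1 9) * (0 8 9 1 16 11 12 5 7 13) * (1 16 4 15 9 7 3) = (0 13)(1 16 4 15 9 8 7 12 5 3)(6 11) = [13, 16, 2, 1, 15, 3, 11, 12, 7, 8, 10, 6, 5, 0, 14, 9, 4]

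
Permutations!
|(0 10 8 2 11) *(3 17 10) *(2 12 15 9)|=10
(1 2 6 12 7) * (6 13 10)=(1 2 13 10 6 12 7)=[0, 2, 13, 3, 4, 5, 12, 1, 8, 9, 6, 11, 7, 10]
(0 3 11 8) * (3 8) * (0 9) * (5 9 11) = (0 8 11 3 5 9) = [8, 1, 2, 5, 4, 9, 6, 7, 11, 0, 10, 3]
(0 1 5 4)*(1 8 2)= (0 8 2 1 5 4)= [8, 5, 1, 3, 0, 4, 6, 7, 2]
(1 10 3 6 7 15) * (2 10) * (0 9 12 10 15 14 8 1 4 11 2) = [9, 0, 15, 6, 11, 5, 7, 14, 1, 12, 3, 2, 10, 13, 8, 4] = (0 9 12 10 3 6 7 14 8 1)(2 15 4 11)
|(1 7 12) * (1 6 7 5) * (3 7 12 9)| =|(1 5)(3 7 9)(6 12)| =6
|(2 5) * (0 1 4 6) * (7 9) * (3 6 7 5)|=9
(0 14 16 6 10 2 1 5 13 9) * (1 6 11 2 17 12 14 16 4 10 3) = (0 16 11 2 6 3 1 5 13 9)(4 10 17 12 14) = [16, 5, 6, 1, 10, 13, 3, 7, 8, 0, 17, 2, 14, 9, 4, 15, 11, 12]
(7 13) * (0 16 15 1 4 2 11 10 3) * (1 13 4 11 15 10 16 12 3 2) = (0 12 3)(1 11 16 10 2 15 13 7 4) = [12, 11, 15, 0, 1, 5, 6, 4, 8, 9, 2, 16, 3, 7, 14, 13, 10]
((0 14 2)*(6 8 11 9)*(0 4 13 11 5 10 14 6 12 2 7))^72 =(0 8 10 7 6 5 14) =[8, 1, 2, 3, 4, 14, 5, 6, 10, 9, 7, 11, 12, 13, 0]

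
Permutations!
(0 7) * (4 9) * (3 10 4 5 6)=[7, 1, 2, 10, 9, 6, 3, 0, 8, 5, 4]=(0 7)(3 10 4 9 5 6)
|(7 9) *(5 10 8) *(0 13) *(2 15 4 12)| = |(0 13)(2 15 4 12)(5 10 8)(7 9)| = 12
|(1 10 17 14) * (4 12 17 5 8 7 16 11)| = |(1 10 5 8 7 16 11 4 12 17 14)| = 11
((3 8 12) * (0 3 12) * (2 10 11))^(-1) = (12)(0 8 3)(2 11 10) = [8, 1, 11, 0, 4, 5, 6, 7, 3, 9, 2, 10, 12]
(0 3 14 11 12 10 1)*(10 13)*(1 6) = (0 3 14 11 12 13 10 6 1) = [3, 0, 2, 14, 4, 5, 1, 7, 8, 9, 6, 12, 13, 10, 11]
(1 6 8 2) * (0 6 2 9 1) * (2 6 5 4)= (0 5 4 2)(1 6 8 9)= [5, 6, 0, 3, 2, 4, 8, 7, 9, 1]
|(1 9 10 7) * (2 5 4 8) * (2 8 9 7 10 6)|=|(10)(1 7)(2 5 4 9 6)|=10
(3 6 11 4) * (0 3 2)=(0 3 6 11 4 2)=[3, 1, 0, 6, 2, 5, 11, 7, 8, 9, 10, 4]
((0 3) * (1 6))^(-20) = (6) = [0, 1, 2, 3, 4, 5, 6]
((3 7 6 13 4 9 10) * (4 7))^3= (13)(3 10 9 4)= [0, 1, 2, 10, 3, 5, 6, 7, 8, 4, 9, 11, 12, 13]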